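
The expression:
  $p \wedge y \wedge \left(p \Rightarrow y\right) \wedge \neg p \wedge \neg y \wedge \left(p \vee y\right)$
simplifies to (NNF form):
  $\text{False}$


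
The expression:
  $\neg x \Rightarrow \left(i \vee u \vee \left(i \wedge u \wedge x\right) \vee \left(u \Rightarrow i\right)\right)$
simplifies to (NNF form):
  $\text{True}$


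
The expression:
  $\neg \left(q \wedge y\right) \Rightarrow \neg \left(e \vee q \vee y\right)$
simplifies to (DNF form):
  $\left(q \wedge y\right) \vee \left(q \wedge \neg q\right) \vee \left(q \wedge y \wedge \neg e\right) \vee \left(q \wedge y \wedge \neg y\right) \vee \left(q \wedge \neg e \wedge \neg q\right) \vee \left(q \wedge \neg q \wedge \neg y\right) \vee \left(y \wedge \neg e \wedge \neg y\right) \vee \left(\neg e \wedge \neg q \wedge \neg y\right)$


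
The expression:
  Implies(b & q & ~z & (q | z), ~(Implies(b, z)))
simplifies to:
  True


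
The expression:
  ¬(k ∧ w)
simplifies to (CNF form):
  ¬k ∨ ¬w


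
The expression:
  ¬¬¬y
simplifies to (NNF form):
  ¬y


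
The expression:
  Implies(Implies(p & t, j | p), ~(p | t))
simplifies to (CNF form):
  ~p & ~t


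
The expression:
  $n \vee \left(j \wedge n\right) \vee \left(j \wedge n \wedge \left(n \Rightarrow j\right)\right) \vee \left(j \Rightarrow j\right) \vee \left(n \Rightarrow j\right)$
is always true.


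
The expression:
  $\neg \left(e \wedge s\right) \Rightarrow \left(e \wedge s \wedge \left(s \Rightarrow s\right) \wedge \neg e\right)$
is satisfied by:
  {e: True, s: True}


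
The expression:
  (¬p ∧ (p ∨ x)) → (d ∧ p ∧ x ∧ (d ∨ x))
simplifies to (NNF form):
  p ∨ ¬x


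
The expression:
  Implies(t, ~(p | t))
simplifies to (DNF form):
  ~t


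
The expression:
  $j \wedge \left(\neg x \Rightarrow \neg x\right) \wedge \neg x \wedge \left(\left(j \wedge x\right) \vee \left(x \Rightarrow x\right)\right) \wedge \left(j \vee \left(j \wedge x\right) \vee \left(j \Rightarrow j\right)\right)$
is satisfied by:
  {j: True, x: False}


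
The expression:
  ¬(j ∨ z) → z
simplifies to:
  j ∨ z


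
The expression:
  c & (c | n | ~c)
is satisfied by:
  {c: True}


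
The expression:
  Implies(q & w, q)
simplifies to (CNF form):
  True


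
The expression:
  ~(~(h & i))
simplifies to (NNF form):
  h & i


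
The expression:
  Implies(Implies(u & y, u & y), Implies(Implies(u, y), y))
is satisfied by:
  {y: True, u: True}
  {y: True, u: False}
  {u: True, y: False}


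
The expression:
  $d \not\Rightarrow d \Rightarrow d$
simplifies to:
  $\text{True}$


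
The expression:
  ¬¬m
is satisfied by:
  {m: True}


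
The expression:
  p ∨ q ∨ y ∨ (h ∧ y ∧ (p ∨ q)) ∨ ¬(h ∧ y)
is always true.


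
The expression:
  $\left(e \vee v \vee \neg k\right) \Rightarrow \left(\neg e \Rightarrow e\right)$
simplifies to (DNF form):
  $e \vee \left(k \wedge \neg v\right)$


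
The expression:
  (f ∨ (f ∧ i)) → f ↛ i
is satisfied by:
  {i: False, f: False}
  {f: True, i: False}
  {i: True, f: False}


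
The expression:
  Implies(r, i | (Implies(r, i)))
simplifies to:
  i | ~r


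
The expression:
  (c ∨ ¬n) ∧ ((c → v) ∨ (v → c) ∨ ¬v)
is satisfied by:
  {c: True, n: False}
  {n: False, c: False}
  {n: True, c: True}


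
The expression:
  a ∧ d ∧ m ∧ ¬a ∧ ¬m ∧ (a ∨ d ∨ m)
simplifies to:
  False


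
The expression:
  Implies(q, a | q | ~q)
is always true.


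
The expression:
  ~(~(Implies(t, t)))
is always true.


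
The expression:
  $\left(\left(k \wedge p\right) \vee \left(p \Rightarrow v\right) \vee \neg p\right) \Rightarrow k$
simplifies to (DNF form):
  $k \vee \left(p \wedge \neg v\right)$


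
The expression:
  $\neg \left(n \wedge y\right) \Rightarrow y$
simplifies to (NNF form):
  $y$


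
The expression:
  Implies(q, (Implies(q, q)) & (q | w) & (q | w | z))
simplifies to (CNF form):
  True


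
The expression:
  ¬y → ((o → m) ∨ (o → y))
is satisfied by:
  {y: True, m: True, o: False}
  {y: True, o: False, m: False}
  {m: True, o: False, y: False}
  {m: False, o: False, y: False}
  {y: True, m: True, o: True}
  {y: True, o: True, m: False}
  {m: True, o: True, y: False}


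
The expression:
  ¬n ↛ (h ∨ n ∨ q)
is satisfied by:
  {n: False, q: False, h: False}


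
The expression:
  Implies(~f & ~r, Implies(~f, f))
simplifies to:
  f | r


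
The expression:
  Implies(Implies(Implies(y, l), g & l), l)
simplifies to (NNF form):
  l | ~y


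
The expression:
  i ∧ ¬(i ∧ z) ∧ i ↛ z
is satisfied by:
  {i: True, z: False}


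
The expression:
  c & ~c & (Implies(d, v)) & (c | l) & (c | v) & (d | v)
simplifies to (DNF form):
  False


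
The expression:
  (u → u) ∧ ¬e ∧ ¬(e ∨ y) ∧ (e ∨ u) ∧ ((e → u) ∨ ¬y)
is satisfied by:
  {u: True, e: False, y: False}


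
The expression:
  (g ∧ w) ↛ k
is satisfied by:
  {w: True, g: True, k: False}


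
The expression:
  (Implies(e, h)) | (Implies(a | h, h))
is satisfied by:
  {h: True, e: False, a: False}
  {e: False, a: False, h: False}
  {h: True, a: True, e: False}
  {a: True, e: False, h: False}
  {h: True, e: True, a: False}
  {e: True, h: False, a: False}
  {h: True, a: True, e: True}


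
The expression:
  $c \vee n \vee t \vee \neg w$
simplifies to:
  $c \vee n \vee t \vee \neg w$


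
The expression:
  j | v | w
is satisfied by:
  {v: True, w: True, j: True}
  {v: True, w: True, j: False}
  {v: True, j: True, w: False}
  {v: True, j: False, w: False}
  {w: True, j: True, v: False}
  {w: True, j: False, v: False}
  {j: True, w: False, v: False}


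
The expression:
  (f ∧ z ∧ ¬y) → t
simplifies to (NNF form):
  t ∨ y ∨ ¬f ∨ ¬z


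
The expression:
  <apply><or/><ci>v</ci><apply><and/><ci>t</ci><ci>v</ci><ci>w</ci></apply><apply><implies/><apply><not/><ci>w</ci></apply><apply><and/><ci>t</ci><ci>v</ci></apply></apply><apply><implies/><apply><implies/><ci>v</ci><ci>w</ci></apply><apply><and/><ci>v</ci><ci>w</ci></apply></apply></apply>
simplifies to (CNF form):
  <apply><or/><ci>v</ci><ci>w</ci></apply>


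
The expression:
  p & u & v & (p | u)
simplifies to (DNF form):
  p & u & v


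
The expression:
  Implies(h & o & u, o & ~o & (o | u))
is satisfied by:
  {u: False, o: False, h: False}
  {h: True, u: False, o: False}
  {o: True, u: False, h: False}
  {h: True, o: True, u: False}
  {u: True, h: False, o: False}
  {h: True, u: True, o: False}
  {o: True, u: True, h: False}


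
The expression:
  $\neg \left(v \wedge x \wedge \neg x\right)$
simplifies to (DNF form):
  $\text{True}$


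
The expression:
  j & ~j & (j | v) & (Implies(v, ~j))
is never true.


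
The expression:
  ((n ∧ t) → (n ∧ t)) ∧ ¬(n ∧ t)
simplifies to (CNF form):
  ¬n ∨ ¬t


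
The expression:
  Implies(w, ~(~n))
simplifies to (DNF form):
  n | ~w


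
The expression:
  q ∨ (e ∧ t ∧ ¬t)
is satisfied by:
  {q: True}


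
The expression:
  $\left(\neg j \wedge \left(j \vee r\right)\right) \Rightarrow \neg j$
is always true.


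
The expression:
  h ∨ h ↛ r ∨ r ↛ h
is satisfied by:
  {r: True, h: True}
  {r: True, h: False}
  {h: True, r: False}


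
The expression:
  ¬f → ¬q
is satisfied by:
  {f: True, q: False}
  {q: False, f: False}
  {q: True, f: True}


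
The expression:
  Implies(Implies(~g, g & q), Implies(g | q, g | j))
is always true.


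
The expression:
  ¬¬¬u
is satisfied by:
  {u: False}


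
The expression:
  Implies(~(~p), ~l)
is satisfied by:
  {l: False, p: False}
  {p: True, l: False}
  {l: True, p: False}


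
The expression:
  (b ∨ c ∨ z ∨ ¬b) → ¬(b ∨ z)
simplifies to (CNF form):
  ¬b ∧ ¬z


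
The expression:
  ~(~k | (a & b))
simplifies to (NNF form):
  k & (~a | ~b)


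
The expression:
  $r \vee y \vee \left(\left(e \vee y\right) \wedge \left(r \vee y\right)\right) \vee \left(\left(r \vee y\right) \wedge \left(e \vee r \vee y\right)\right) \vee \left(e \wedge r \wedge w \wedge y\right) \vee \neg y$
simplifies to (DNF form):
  $\text{True}$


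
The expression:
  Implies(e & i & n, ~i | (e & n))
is always true.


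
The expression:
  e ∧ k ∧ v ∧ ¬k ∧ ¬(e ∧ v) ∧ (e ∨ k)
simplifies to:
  False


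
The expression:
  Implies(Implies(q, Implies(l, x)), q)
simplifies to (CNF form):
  q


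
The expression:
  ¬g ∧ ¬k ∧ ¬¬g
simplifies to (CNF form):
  False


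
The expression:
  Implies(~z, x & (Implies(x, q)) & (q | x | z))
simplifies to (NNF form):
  z | (q & x)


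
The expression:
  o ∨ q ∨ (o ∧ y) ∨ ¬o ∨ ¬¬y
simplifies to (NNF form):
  True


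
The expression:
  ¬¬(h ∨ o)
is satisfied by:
  {o: True, h: True}
  {o: True, h: False}
  {h: True, o: False}


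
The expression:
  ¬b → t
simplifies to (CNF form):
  b ∨ t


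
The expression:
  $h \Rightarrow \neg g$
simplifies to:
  $\neg g \vee \neg h$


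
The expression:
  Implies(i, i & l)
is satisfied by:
  {l: True, i: False}
  {i: False, l: False}
  {i: True, l: True}


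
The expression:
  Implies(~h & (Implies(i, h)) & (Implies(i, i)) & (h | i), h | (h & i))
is always true.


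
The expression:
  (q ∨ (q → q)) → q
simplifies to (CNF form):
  q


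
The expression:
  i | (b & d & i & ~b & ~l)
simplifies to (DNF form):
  i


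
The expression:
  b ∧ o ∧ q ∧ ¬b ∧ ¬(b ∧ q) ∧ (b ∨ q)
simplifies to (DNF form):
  False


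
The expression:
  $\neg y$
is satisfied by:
  {y: False}


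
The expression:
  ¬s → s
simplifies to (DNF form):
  s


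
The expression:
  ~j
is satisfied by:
  {j: False}


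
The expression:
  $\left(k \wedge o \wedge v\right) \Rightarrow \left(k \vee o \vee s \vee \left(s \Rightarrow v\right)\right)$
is always true.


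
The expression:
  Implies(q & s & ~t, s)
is always true.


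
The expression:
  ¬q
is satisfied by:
  {q: False}


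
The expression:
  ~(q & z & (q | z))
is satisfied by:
  {q: False, z: False}
  {z: True, q: False}
  {q: True, z: False}


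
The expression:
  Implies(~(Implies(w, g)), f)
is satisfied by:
  {g: True, f: True, w: False}
  {g: True, f: False, w: False}
  {f: True, g: False, w: False}
  {g: False, f: False, w: False}
  {w: True, g: True, f: True}
  {w: True, g: True, f: False}
  {w: True, f: True, g: False}


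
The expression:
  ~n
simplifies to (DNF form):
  ~n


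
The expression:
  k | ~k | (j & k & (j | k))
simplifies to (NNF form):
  True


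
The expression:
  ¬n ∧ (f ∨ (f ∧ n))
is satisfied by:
  {f: True, n: False}


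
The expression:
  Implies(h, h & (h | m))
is always true.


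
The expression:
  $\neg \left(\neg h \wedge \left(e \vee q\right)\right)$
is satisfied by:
  {h: True, q: False, e: False}
  {e: True, h: True, q: False}
  {h: True, q: True, e: False}
  {e: True, h: True, q: True}
  {e: False, q: False, h: False}


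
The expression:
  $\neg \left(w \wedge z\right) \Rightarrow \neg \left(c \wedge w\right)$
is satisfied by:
  {z: True, w: False, c: False}
  {w: False, c: False, z: False}
  {z: True, c: True, w: False}
  {c: True, w: False, z: False}
  {z: True, w: True, c: False}
  {w: True, z: False, c: False}
  {z: True, c: True, w: True}


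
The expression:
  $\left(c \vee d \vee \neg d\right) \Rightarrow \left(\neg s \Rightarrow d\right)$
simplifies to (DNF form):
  $d \vee s$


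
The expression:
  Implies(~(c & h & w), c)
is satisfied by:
  {c: True}


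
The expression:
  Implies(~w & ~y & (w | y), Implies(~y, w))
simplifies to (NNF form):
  True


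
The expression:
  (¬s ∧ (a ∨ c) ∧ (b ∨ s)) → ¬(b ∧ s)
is always true.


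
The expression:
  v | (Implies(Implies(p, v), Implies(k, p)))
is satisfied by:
  {p: True, v: True, k: False}
  {p: True, k: False, v: False}
  {v: True, k: False, p: False}
  {v: False, k: False, p: False}
  {p: True, v: True, k: True}
  {p: True, k: True, v: False}
  {v: True, k: True, p: False}


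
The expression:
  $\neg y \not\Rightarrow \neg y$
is never true.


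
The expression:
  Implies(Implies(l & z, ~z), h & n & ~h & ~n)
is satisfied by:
  {z: True, l: True}


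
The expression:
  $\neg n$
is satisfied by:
  {n: False}


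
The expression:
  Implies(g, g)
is always true.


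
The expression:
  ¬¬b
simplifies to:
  b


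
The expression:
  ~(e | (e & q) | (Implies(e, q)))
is never true.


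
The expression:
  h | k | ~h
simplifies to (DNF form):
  True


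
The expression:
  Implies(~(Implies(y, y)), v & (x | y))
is always true.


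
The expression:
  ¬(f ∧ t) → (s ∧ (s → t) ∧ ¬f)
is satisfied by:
  {t: True, s: True, f: True}
  {t: True, s: True, f: False}
  {t: True, f: True, s: False}


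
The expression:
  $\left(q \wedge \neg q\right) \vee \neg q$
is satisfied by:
  {q: False}


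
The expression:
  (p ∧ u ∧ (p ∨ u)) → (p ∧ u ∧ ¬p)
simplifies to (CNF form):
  ¬p ∨ ¬u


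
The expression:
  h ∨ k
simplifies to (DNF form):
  h ∨ k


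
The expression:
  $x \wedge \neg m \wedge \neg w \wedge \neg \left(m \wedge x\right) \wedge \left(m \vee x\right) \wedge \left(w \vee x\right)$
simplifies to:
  $x \wedge \neg m \wedge \neg w$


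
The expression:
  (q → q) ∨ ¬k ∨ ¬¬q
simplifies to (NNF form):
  True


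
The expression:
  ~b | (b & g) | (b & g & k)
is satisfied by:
  {g: True, b: False}
  {b: False, g: False}
  {b: True, g: True}


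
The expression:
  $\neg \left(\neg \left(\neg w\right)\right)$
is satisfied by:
  {w: False}


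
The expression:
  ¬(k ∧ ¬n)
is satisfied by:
  {n: True, k: False}
  {k: False, n: False}
  {k: True, n: True}


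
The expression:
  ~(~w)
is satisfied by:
  {w: True}


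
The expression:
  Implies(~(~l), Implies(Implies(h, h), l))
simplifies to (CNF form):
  True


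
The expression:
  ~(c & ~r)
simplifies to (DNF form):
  r | ~c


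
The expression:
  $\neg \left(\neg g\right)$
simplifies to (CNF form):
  $g$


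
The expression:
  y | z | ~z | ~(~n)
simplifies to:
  True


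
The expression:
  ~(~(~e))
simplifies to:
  ~e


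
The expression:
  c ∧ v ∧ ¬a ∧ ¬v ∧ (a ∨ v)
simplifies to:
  False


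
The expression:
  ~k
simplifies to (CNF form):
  ~k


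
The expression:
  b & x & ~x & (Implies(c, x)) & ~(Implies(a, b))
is never true.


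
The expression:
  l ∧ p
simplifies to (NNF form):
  l ∧ p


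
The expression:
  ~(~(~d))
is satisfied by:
  {d: False}


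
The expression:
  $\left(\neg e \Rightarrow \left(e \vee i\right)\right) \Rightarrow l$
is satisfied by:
  {l: True, e: False, i: False}
  {i: True, l: True, e: False}
  {l: True, e: True, i: False}
  {i: True, l: True, e: True}
  {i: False, e: False, l: False}


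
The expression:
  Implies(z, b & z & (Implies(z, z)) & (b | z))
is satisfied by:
  {b: True, z: False}
  {z: False, b: False}
  {z: True, b: True}


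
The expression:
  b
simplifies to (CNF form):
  b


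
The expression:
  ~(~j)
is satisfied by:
  {j: True}


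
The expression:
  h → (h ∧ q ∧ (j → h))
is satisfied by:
  {q: True, h: False}
  {h: False, q: False}
  {h: True, q: True}


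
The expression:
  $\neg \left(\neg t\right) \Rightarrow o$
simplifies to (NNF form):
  $o \vee \neg t$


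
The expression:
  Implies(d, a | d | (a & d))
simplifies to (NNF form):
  True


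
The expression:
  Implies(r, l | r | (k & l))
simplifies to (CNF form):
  True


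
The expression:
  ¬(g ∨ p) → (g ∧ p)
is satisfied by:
  {g: True, p: True}
  {g: True, p: False}
  {p: True, g: False}


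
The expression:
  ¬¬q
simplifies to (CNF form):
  q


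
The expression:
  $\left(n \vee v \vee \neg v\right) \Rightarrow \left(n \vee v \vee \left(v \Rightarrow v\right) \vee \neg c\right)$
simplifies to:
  $\text{True}$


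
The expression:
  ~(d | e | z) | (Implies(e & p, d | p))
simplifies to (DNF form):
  True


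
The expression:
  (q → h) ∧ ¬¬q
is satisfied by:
  {h: True, q: True}


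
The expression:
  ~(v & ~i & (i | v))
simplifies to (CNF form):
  i | ~v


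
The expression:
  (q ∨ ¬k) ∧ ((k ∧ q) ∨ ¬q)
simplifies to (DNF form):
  (k ∧ q) ∨ (¬k ∧ ¬q)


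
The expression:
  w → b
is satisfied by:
  {b: True, w: False}
  {w: False, b: False}
  {w: True, b: True}


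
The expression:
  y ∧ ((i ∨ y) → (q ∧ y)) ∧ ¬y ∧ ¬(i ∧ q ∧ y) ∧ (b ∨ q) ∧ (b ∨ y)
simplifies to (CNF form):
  False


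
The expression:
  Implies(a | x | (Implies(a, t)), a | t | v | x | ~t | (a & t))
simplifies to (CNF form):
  True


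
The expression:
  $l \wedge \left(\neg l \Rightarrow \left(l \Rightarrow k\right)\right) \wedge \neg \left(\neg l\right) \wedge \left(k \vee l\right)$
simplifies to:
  $l$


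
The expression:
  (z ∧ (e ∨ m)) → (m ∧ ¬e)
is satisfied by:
  {e: False, z: False}
  {z: True, e: False}
  {e: True, z: False}


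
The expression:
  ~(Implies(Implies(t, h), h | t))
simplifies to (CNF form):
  ~h & ~t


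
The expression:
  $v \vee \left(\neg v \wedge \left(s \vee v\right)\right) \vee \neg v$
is always true.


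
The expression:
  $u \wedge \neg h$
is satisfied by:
  {u: True, h: False}


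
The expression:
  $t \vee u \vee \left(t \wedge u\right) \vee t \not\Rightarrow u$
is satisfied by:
  {t: True, u: True}
  {t: True, u: False}
  {u: True, t: False}


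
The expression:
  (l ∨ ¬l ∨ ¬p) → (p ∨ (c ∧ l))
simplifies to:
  p ∨ (c ∧ l)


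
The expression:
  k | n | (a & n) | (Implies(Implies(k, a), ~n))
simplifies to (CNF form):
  True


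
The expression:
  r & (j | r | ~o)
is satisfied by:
  {r: True}


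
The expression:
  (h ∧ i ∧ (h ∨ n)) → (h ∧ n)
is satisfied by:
  {n: True, h: False, i: False}
  {h: False, i: False, n: False}
  {n: True, i: True, h: False}
  {i: True, h: False, n: False}
  {n: True, h: True, i: False}
  {h: True, n: False, i: False}
  {n: True, i: True, h: True}


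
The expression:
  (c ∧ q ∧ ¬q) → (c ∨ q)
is always true.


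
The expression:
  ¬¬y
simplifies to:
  y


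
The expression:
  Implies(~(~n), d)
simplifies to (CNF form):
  d | ~n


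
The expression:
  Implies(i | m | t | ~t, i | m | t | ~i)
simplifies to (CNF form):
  True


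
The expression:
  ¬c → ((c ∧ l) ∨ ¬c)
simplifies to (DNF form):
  True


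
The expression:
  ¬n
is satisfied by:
  {n: False}


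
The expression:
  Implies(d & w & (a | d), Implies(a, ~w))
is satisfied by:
  {w: False, d: False, a: False}
  {a: True, w: False, d: False}
  {d: True, w: False, a: False}
  {a: True, d: True, w: False}
  {w: True, a: False, d: False}
  {a: True, w: True, d: False}
  {d: True, w: True, a: False}


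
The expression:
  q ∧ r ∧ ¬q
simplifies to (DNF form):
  False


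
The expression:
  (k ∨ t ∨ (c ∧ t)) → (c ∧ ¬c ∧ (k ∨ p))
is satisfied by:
  {t: False, k: False}


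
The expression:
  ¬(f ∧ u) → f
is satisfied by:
  {f: True}


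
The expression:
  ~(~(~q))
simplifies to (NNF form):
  ~q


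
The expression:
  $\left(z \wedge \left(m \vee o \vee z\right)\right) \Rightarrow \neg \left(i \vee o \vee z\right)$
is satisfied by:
  {z: False}


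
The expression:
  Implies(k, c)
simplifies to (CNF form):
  c | ~k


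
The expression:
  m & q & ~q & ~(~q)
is never true.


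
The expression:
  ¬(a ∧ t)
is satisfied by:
  {t: False, a: False}
  {a: True, t: False}
  {t: True, a: False}


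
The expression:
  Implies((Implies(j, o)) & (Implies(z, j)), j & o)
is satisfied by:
  {z: True, j: True}
  {z: True, j: False}
  {j: True, z: False}


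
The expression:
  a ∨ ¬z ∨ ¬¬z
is always true.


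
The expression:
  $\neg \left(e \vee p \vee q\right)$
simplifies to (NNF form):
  $\neg e \wedge \neg p \wedge \neg q$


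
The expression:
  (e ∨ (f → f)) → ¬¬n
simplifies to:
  n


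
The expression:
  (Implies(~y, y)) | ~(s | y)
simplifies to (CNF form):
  y | ~s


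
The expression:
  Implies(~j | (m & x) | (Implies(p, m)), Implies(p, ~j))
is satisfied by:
  {p: False, m: False, j: False}
  {j: True, p: False, m: False}
  {m: True, p: False, j: False}
  {j: True, m: True, p: False}
  {p: True, j: False, m: False}
  {j: True, p: True, m: False}
  {m: True, p: True, j: False}


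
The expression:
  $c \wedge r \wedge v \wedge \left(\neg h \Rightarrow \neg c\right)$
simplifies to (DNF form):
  $c \wedge h \wedge r \wedge v$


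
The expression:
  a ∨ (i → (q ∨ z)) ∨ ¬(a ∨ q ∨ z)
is always true.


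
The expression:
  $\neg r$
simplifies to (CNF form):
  $\neg r$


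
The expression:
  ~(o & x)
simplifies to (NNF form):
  ~o | ~x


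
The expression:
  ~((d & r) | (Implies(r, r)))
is never true.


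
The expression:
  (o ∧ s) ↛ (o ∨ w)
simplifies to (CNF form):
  False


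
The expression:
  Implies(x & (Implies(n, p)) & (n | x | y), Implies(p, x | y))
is always true.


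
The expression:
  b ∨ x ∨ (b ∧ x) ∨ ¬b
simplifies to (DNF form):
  True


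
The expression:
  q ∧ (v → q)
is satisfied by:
  {q: True}


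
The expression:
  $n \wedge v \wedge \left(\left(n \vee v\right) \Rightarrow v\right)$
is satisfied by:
  {n: True, v: True}


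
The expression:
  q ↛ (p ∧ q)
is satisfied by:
  {q: True, p: False}


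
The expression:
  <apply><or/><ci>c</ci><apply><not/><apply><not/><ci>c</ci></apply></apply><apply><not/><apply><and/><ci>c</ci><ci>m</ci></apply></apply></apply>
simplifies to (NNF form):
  <true/>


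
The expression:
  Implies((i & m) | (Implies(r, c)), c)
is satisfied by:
  {c: True, r: True, m: False, i: False}
  {i: True, c: True, r: True, m: False}
  {c: True, m: True, r: True, i: False}
  {i: True, c: True, m: True, r: True}
  {c: True, r: False, m: False, i: False}
  {c: True, i: True, r: False, m: False}
  {c: True, m: True, r: False, i: False}
  {c: True, i: True, m: True, r: False}
  {r: True, i: False, m: False, c: False}
  {i: True, r: True, m: False, c: False}
  {m: True, r: True, i: False, c: False}


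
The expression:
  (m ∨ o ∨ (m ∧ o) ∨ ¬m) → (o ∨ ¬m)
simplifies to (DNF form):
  o ∨ ¬m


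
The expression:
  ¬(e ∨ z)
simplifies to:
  ¬e ∧ ¬z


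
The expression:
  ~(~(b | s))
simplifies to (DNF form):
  b | s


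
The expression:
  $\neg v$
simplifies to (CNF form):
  $\neg v$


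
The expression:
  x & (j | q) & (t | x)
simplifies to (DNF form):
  (j & x) | (q & x)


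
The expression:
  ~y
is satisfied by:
  {y: False}


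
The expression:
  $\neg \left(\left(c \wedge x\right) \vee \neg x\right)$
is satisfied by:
  {x: True, c: False}


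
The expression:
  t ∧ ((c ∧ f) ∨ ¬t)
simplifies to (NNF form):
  c ∧ f ∧ t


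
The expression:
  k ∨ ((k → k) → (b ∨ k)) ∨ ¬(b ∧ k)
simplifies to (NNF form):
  True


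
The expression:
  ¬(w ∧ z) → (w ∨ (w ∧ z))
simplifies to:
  w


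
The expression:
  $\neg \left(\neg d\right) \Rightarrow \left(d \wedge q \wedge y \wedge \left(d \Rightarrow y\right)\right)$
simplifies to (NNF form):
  $\left(q \wedge y\right) \vee \neg d$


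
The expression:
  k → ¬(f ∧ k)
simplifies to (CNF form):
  ¬f ∨ ¬k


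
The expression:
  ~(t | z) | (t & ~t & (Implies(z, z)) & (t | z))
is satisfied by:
  {z: False, t: False}


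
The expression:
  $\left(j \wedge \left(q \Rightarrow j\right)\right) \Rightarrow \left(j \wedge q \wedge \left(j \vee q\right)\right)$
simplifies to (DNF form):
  $q \vee \neg j$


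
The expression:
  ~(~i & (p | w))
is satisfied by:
  {i: True, p: False, w: False}
  {i: True, w: True, p: False}
  {i: True, p: True, w: False}
  {i: True, w: True, p: True}
  {w: False, p: False, i: False}


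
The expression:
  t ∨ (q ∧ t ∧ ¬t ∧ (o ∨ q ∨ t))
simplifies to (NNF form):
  t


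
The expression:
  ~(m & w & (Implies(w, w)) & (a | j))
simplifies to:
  ~m | ~w | (~a & ~j)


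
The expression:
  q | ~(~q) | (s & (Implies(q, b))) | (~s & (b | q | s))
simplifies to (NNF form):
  b | q | s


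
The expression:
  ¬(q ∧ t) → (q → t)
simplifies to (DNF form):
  t ∨ ¬q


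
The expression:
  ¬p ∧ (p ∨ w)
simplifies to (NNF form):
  w ∧ ¬p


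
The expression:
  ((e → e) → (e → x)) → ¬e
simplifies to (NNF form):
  ¬e ∨ ¬x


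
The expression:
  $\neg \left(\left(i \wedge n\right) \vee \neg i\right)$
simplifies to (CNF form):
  $i \wedge \neg n$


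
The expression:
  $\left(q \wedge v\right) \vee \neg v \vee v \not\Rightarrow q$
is always true.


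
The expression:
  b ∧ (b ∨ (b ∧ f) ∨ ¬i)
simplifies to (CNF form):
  b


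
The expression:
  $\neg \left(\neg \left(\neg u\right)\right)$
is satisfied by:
  {u: False}


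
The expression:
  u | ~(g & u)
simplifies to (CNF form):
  True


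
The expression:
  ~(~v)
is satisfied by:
  {v: True}


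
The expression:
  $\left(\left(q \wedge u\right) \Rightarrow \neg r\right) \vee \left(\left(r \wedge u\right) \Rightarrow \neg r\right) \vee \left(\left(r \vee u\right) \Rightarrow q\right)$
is always true.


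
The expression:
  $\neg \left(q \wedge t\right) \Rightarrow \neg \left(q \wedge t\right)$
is always true.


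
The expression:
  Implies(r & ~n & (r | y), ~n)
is always true.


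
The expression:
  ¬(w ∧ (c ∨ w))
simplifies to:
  ¬w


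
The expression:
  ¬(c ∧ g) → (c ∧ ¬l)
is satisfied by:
  {c: True, g: True, l: False}
  {c: True, l: False, g: False}
  {c: True, g: True, l: True}


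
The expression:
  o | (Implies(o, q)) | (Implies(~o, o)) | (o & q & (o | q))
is always true.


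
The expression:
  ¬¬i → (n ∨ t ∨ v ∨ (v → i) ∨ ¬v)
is always true.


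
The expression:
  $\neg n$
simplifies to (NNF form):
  $\neg n$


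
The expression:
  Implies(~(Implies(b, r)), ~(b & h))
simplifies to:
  r | ~b | ~h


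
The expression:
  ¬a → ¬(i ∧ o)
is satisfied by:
  {a: True, o: False, i: False}
  {o: False, i: False, a: False}
  {a: True, i: True, o: False}
  {i: True, o: False, a: False}
  {a: True, o: True, i: False}
  {o: True, a: False, i: False}
  {a: True, i: True, o: True}


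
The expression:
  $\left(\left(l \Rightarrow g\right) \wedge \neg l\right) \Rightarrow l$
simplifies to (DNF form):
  $l$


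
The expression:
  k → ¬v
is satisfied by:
  {k: False, v: False}
  {v: True, k: False}
  {k: True, v: False}


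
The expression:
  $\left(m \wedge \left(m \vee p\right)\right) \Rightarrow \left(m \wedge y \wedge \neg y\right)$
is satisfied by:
  {m: False}


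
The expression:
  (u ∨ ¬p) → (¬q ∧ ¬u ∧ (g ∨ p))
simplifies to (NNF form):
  ¬u ∧ (g ∨ p) ∧ (p ∨ ¬q)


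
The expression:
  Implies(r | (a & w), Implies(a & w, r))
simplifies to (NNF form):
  r | ~a | ~w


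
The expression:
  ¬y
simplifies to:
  ¬y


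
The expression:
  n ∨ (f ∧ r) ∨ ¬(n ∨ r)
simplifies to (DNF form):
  f ∨ n ∨ ¬r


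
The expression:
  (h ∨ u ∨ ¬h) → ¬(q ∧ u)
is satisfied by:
  {u: False, q: False}
  {q: True, u: False}
  {u: True, q: False}


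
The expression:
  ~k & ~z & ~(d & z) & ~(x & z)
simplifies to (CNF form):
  ~k & ~z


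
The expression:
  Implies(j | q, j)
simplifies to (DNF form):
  j | ~q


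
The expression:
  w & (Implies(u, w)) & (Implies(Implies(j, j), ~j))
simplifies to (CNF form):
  w & ~j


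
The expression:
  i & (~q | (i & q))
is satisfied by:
  {i: True}


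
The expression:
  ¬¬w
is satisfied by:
  {w: True}


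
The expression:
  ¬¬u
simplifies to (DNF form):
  u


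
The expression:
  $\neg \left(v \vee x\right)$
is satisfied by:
  {x: False, v: False}


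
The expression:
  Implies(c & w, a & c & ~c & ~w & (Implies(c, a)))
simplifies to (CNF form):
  ~c | ~w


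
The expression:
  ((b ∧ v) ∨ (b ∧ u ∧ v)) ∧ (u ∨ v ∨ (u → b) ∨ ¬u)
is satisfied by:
  {b: True, v: True}


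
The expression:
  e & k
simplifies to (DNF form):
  e & k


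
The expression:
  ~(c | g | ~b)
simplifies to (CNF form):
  b & ~c & ~g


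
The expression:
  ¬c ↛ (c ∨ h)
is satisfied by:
  {h: False, c: False}


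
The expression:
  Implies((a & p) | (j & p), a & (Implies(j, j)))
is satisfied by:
  {a: True, p: False, j: False}
  {p: False, j: False, a: False}
  {j: True, a: True, p: False}
  {j: True, p: False, a: False}
  {a: True, p: True, j: False}
  {p: True, a: False, j: False}
  {j: True, p: True, a: True}


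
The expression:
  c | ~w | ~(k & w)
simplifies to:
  c | ~k | ~w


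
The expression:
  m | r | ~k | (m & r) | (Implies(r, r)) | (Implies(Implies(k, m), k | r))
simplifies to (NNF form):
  True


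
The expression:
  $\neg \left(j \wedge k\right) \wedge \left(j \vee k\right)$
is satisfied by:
  {k: True, j: False}
  {j: True, k: False}


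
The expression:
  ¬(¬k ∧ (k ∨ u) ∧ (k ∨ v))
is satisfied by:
  {k: True, u: False, v: False}
  {u: False, v: False, k: False}
  {k: True, v: True, u: False}
  {v: True, u: False, k: False}
  {k: True, u: True, v: False}
  {u: True, k: False, v: False}
  {k: True, v: True, u: True}


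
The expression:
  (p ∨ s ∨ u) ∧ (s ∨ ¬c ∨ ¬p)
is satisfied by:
  {s: True, u: True, p: False, c: False}
  {s: True, p: False, c: False, u: False}
  {s: True, u: True, c: True, p: False}
  {s: True, c: True, p: False, u: False}
  {s: True, u: True, p: True, c: False}
  {s: True, p: True, c: False, u: False}
  {s: True, u: True, c: True, p: True}
  {s: True, c: True, p: True, u: False}
  {u: True, p: False, c: False, s: False}
  {c: True, u: True, p: False, s: False}
  {u: True, p: True, c: False, s: False}
  {p: True, u: False, c: False, s: False}


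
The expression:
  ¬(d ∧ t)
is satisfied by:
  {t: False, d: False}
  {d: True, t: False}
  {t: True, d: False}


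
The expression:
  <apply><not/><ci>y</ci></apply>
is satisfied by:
  {y: False}


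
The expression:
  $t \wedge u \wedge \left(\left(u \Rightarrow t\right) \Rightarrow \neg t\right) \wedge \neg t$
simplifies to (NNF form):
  $\text{False}$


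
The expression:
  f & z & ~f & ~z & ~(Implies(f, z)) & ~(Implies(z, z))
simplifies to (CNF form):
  False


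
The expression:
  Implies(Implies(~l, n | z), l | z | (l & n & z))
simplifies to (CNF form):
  l | z | ~n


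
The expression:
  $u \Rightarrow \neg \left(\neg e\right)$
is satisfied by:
  {e: True, u: False}
  {u: False, e: False}
  {u: True, e: True}


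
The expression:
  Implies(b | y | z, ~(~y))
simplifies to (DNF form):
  y | (~b & ~z)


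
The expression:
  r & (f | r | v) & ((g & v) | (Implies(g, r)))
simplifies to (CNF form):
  r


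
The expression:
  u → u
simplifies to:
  True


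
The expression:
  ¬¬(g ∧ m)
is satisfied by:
  {m: True, g: True}


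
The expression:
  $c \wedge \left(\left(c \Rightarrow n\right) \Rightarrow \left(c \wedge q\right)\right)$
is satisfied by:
  {q: True, c: True, n: False}
  {c: True, n: False, q: False}
  {n: True, q: True, c: True}


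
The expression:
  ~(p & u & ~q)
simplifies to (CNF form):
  q | ~p | ~u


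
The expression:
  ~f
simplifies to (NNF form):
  ~f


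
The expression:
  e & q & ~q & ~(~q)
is never true.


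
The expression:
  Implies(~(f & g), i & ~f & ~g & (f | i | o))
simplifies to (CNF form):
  (f | i) & (f | ~g) & (g | ~f)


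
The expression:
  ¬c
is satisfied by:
  {c: False}


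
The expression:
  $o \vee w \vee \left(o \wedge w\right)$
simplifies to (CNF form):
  $o \vee w$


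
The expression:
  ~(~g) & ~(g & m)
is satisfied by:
  {g: True, m: False}


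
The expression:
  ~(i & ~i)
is always true.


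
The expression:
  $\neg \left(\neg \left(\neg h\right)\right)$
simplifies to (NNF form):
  $\neg h$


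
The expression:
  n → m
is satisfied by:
  {m: True, n: False}
  {n: False, m: False}
  {n: True, m: True}


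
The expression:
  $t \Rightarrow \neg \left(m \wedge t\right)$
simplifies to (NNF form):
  $\neg m \vee \neg t$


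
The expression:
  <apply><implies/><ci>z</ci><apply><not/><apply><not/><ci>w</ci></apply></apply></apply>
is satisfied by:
  {w: True, z: False}
  {z: False, w: False}
  {z: True, w: True}


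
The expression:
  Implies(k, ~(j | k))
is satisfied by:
  {k: False}


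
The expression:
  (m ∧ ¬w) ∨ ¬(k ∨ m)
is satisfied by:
  {m: False, k: False, w: False}
  {w: True, m: False, k: False}
  {m: True, w: False, k: False}
  {k: True, m: True, w: False}


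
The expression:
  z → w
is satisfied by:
  {w: True, z: False}
  {z: False, w: False}
  {z: True, w: True}


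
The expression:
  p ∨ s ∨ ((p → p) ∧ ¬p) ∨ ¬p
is always true.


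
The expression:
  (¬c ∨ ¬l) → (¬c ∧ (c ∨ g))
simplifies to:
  (c ∧ l) ∨ (g ∧ ¬c)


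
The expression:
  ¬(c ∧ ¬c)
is always true.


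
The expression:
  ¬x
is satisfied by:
  {x: False}


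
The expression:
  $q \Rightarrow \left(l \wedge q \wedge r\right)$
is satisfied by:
  {l: True, r: True, q: False}
  {l: True, r: False, q: False}
  {r: True, l: False, q: False}
  {l: False, r: False, q: False}
  {l: True, q: True, r: True}


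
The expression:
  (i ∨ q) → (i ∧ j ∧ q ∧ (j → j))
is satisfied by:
  {j: True, q: False, i: False}
  {j: False, q: False, i: False}
  {i: True, q: True, j: True}


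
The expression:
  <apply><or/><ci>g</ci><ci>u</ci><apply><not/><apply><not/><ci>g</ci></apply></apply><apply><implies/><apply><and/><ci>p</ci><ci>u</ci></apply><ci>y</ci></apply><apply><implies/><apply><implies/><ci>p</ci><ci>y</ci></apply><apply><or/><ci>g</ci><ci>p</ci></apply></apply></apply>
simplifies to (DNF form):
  <true/>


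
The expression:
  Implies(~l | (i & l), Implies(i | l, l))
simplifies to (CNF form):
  l | ~i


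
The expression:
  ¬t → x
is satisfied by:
  {x: True, t: True}
  {x: True, t: False}
  {t: True, x: False}


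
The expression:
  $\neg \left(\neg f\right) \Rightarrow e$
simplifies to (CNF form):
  $e \vee \neg f$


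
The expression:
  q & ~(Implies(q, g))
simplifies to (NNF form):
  q & ~g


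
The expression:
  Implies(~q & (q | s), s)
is always true.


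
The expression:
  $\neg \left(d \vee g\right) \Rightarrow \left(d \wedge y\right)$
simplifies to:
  $d \vee g$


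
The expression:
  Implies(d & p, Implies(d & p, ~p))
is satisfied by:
  {p: False, d: False}
  {d: True, p: False}
  {p: True, d: False}


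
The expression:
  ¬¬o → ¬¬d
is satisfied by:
  {d: True, o: False}
  {o: False, d: False}
  {o: True, d: True}


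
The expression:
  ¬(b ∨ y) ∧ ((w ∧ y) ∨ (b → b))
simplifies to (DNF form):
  ¬b ∧ ¬y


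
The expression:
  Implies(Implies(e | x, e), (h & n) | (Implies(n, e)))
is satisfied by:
  {x: True, e: True, h: True, n: False}
  {x: True, e: True, h: False, n: False}
  {x: True, h: True, e: False, n: False}
  {x: True, h: False, e: False, n: False}
  {e: True, h: True, x: False, n: False}
  {e: True, x: False, h: False, n: False}
  {e: False, h: True, x: False, n: False}
  {e: False, x: False, h: False, n: False}
  {x: True, n: True, e: True, h: True}
  {x: True, n: True, e: True, h: False}
  {x: True, n: True, h: True, e: False}
  {x: True, n: True, h: False, e: False}
  {n: True, e: True, h: True, x: False}
  {n: True, e: True, h: False, x: False}
  {n: True, h: True, e: False, x: False}


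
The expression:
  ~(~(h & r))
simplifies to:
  h & r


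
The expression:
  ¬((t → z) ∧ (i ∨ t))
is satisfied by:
  {z: False, t: False, i: False}
  {t: True, z: False, i: False}
  {i: True, t: True, z: False}
  {z: True, i: False, t: False}


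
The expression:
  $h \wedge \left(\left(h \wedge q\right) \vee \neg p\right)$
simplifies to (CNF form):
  $h \wedge \left(q \vee \neg p\right)$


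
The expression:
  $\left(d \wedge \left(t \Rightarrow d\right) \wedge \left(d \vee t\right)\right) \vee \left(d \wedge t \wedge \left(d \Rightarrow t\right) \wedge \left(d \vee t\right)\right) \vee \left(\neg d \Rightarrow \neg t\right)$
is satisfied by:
  {d: True, t: False}
  {t: False, d: False}
  {t: True, d: True}


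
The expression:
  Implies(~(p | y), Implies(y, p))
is always true.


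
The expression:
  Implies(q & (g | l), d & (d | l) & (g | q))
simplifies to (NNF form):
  d | ~q | (~g & ~l)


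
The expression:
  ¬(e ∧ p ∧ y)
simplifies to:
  ¬e ∨ ¬p ∨ ¬y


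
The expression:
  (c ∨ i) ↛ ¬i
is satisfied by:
  {i: True}


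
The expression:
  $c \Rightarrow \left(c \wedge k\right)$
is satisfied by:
  {k: True, c: False}
  {c: False, k: False}
  {c: True, k: True}


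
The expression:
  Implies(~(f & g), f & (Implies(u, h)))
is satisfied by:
  {f: True, g: True, h: True, u: False}
  {f: True, g: True, u: False, h: False}
  {f: True, h: True, u: False, g: False}
  {f: True, u: False, h: False, g: False}
  {f: True, g: True, u: True, h: True}
  {f: True, g: True, u: True, h: False}
  {f: True, u: True, h: True, g: False}


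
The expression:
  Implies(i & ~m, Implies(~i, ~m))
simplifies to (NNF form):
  True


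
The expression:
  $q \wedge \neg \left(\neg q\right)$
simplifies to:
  $q$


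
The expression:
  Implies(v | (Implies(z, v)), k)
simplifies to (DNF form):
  k | (z & ~v)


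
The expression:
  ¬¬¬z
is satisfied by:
  {z: False}


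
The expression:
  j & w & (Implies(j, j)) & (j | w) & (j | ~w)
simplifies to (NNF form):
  j & w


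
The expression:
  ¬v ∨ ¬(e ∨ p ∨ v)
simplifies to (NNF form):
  ¬v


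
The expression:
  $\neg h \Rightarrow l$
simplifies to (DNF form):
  $h \vee l$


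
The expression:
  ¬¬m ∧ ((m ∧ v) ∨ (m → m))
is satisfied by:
  {m: True}


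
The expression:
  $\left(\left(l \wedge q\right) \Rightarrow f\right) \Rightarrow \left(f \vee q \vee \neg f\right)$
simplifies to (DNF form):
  $\text{True}$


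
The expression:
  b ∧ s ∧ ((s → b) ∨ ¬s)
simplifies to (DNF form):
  b ∧ s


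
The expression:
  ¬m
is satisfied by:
  {m: False}
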